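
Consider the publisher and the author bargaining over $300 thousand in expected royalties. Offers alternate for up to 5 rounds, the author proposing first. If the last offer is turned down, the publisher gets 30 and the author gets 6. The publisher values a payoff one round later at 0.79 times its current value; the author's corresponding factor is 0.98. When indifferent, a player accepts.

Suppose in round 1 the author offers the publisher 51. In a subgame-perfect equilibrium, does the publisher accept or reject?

Accept

Round 5 (the author proposes): the publisher gets 30 if talks fail, so the author offers 30 and keeps 270.
Round 4 (the publisher proposes): the author can get 270 next round, worth 0.98 × 270 = 264.6 now; the publisher offers that and keeps 35.4.
Round 3 (the author proposes): the publisher can get 35.4 next round, worth 0.79 × 35.4 = 27.966 now; the author offers that and keeps 272.034.
Round 2 (the publisher proposes): the author can get 272.034 next round, worth 0.98 × 272.034 = 266.59332 now. The publisher offers 266.59332 and keeps 300 − 266.59332 = 33.40668.
So by rejecting in round 1, the publisher gets 33.40668 next round, worth 0.79 × 33.40668 = 26.3912772 now.
Offer 51 ≥ 26.3912772, so the publisher accepts.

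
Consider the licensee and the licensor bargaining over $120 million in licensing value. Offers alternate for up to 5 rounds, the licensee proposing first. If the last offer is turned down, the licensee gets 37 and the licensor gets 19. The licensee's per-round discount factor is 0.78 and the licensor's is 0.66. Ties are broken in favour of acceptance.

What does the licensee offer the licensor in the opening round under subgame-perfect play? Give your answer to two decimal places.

31.43

Round 5 (the licensee proposes): the licensor gets 19 if talks fail, so the licensee offers 19 and keeps 101.
Round 4 (the licensor proposes): the licensee can get 101 next round, worth 0.78 × 101 = 78.78 now; the licensor offers that and keeps 41.22.
Round 3 (the licensee proposes): the licensor can get 41.22 next round, worth 0.66 × 41.22 = 27.2052 now; the licensee offers that and keeps 92.7948.
Round 2 (the licensor proposes): the licensee can get 92.7948 next round, worth 0.78 × 92.7948 = 72.379944 now, so the licensor offers 72.379944, keeping 47.620056.
Round 1 (the licensee proposes): the licensor can get 47.620056 next round, worth 0.66 × 47.620056 = 31.42923696 now. The licensee offers 31.42923696 and keeps 120 − 31.42923696 = 88.57076304.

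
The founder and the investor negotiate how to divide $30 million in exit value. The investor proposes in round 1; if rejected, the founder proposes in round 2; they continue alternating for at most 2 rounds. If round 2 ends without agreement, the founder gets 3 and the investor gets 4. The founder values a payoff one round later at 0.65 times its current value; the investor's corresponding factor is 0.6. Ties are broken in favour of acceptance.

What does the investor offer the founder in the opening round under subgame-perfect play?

16.9

Solve by backward induction from round 2.
Round 2 (the founder proposes): the investor gets 4 if talks fail, so the founder offers 4 and keeps 26.
Round 1 (the investor proposes): the founder can get 26 next round, worth 0.65 × 26 = 16.9 now. The investor offers 16.9 and keeps 30 − 16.9 = 13.1.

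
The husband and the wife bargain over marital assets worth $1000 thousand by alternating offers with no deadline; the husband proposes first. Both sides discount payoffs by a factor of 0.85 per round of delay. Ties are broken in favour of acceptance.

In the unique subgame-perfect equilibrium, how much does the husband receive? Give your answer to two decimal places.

540.54

Let x be the husband's share when the husband proposes and y be the wife's share when the wife proposes.
The wife accepts iff offered ≥ 0.85·y, so x = 1000 − 0.85y. Symmetrically y = 1000 − 0.85x.
Substituting: x = 1000 − 0.85(1000 − 0.85x), giving x(1 − 0.85·0.85) = 1000(1 − 0.85).
So x = 1000 × 0.15 / 0.2775 ≈ 540.5405, and the wife receives 1000 − x ≈ 459.4595.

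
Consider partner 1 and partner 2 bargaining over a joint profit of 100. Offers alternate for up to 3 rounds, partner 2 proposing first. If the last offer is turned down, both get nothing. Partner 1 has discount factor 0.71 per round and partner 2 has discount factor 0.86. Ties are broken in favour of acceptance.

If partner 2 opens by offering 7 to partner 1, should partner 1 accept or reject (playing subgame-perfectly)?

Round 3 (partner 2 proposes): partner 1 will accept anything ≥ 0, so partner 2 offers 0 and keeps 100.
Round 2 (partner 1 proposes): partner 2 can get 100 next round, worth 0.86 × 100 = 86 now. Partner 1 offers 86 and keeps 100 − 86 = 14.
So by rejecting in round 1, partner 1 gets 14 next round, worth 0.71 × 14 = 9.94 now.
Offer 7 < 9.94, so partner 1 rejects.

Reject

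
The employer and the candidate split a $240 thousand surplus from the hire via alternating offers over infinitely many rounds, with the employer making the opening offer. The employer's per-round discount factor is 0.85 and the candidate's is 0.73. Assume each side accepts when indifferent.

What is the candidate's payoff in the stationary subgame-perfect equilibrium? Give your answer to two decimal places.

69.25

When the employer proposes, the candidate accepts any offer worth at least 0.73 times what the candidate would get by proposing next round; and vice versa.
This gives x = 240 − 0.73y and y = 240 − 0.85x, where x and y are each side's share when it proposes.
Hence (1 − 0.73·0.85)x = 240(1 − 0.73), i.e. 0.3795·x = 64.8.
x ≈ 170.7510; the candidate's share is 240 − x ≈ 69.2490.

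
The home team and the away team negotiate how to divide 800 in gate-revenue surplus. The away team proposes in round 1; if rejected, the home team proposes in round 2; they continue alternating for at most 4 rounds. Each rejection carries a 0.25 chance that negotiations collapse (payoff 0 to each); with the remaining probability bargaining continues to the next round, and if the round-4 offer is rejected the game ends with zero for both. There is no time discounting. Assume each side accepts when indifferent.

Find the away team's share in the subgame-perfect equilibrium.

By backward induction:
Round 4 (the home team proposes): the away team will accept anything ≥ 0, so the home team offers 0 and keeps 800.
Round 3 (the away team proposes): rejecting gives the home team an expected 0.75 × 800 = 600. The away team offers 600 and keeps 800 − 600 = 200.
Round 2 (the home team proposes): rejecting gives the away team an expected 0.75 × 200 = 150. The home team offers 150 and keeps 800 − 150 = 650.
Round 1 (the away team proposes): rejecting gives the home team an expected 0.75 × 650 = 487.5, so the away team offers 487.5, keeping 312.5.

312.5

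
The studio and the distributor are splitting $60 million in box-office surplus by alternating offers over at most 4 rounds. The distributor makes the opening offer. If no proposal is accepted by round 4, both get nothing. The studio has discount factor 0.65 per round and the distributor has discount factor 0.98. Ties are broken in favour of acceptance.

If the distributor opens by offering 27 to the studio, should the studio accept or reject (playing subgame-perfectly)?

Round 4 (the studio proposes): the distributor will accept anything ≥ 0, so the studio offers 0 and keeps 60.
Round 3 (the distributor proposes): the studio can get 60 next round, worth 0.65 × 60 = 39 now. The distributor offers 39 and keeps 60 − 39 = 21.
Round 2 (the studio proposes): the distributor can get 21 next round, worth 0.98 × 21 = 20.58 now; the studio offers that and keeps 39.42.
So by rejecting in round 1, the studio gets 39.42 next round, worth 0.65 × 39.42 = 25.623 now.
Offer 27 ≥ 25.623, so the studio accepts.

Accept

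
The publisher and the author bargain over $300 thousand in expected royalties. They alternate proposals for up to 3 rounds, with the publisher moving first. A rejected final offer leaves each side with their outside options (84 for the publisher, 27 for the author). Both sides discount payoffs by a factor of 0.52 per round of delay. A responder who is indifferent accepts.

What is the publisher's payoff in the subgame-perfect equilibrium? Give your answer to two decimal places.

217.82

Round 3 (the publisher proposes): the author gets 27 if talks fail, so the publisher offers 27 and keeps 273.
Round 2 (the author proposes): the publisher can get 273 next round, worth 0.52 × 273 = 141.96 now. The author offers 141.96 and keeps 300 − 141.96 = 158.04.
Round 1 (the publisher proposes): the author can get 158.04 next round, worth 0.52 × 158.04 = 82.1808 now; the publisher offers that and keeps 217.8192.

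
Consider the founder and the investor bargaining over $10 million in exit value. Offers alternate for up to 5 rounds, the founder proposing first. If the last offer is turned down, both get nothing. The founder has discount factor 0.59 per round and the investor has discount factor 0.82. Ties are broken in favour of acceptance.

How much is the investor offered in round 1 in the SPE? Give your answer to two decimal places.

4.99

Round 5 (the founder proposes): the investor will accept anything ≥ 0, so the founder offers 0 and keeps 10.
Round 4 (the investor proposes): the founder can get 10 next round, worth 0.59 × 10 = 5.9 now. The investor offers 5.9 and keeps 10 − 5.9 = 4.1.
Round 3 (the founder proposes): the investor can get 4.1 next round, worth 0.82 × 4.1 = 3.362 now, so the founder offers 3.362, keeping 6.638.
Round 2 (the investor proposes): the founder can get 6.638 next round, worth 0.59 × 6.638 = 3.91642 now, so the investor offers 3.91642, keeping 6.08358.
Round 1 (the founder proposes): the investor can get 6.08358 next round, worth 0.82 × 6.08358 = 4.9885356 now. The founder offers 4.9885356 and keeps 10 − 4.9885356 = 5.0114644.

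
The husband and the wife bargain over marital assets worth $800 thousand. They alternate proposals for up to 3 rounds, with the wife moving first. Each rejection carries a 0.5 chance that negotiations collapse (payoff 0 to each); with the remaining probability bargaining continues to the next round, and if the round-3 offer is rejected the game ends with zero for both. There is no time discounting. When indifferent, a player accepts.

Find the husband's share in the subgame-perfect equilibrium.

200

By backward induction:
Round 3 (the wife proposes): rejection yields 0 for the husband; the wife offers 0 and keeps 800.
Round 2 (the husband proposes): rejecting gives the wife an expected 0.5 × 800 = 400. The husband offers 400 and keeps 800 − 400 = 400.
Round 1 (the wife proposes): rejecting gives the husband an expected 0.5 × 400 = 200, so the wife offers 200, keeping 600.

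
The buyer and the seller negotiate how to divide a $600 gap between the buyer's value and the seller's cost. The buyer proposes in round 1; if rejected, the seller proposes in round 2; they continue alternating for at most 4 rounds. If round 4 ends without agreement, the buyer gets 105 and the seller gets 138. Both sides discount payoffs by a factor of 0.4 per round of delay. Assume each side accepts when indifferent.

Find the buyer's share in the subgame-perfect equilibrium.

Round 4 (the seller proposes): the buyer gets 105 if talks fail, so the seller offers 105 and keeps 495.
Round 3 (the buyer proposes): the seller can get 495 next round, worth 0.4 × 495 = 198 now. The buyer offers 198 and keeps 600 − 198 = 402.
Round 2 (the seller proposes): the buyer can get 402 next round, worth 0.4 × 402 = 160.8 now, so the seller offers 160.8, keeping 439.2.
Round 1 (the buyer proposes): the seller can get 439.2 next round, worth 0.4 × 439.2 = 175.68 now, so the buyer offers 175.68, keeping 424.32.

424.32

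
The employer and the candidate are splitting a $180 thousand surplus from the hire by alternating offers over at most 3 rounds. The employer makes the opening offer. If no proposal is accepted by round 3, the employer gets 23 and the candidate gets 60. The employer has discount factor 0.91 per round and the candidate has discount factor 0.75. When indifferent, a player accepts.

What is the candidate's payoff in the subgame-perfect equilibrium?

Work backward from the last round.
Round 3 (the employer proposes): the candidate gets 60 if talks fail, so the employer offers 60 and keeps 120.
Round 2 (the candidate proposes): the employer can get 120 next round, worth 0.91 × 120 = 109.2 now. The candidate offers 109.2 and keeps 180 − 109.2 = 70.8.
Round 1 (the employer proposes): the candidate can get 70.8 next round, worth 0.75 × 70.8 = 53.1 now, so the employer offers 53.1, keeping 126.9.

53.1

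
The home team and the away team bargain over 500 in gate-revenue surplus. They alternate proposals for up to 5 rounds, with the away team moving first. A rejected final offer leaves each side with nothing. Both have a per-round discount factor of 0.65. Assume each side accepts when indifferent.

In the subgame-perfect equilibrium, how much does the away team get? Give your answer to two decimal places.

338.19

Round 5 (the away team proposes): the home team will accept anything ≥ 0, so the away team offers 0 and keeps 500.
Round 4 (the home team proposes): the away team can get 500 next round, worth 0.65 × 500 = 325 now; the home team offers that and keeps 175.
Round 3 (the away team proposes): the home team can get 175 next round, worth 0.65 × 175 = 113.75 now. The away team offers 113.75 and keeps 500 − 113.75 = 386.25.
Round 2 (the home team proposes): the away team can get 386.25 next round, worth 0.65 × 386.25 = 251.0625 now; the home team offers that and keeps 248.9375.
Round 1 (the away team proposes): the home team can get 248.9375 next round, worth 0.65 × 248.9375 = 161.809375 now. The away team offers 161.809375 and keeps 500 − 161.809375 = 338.190625.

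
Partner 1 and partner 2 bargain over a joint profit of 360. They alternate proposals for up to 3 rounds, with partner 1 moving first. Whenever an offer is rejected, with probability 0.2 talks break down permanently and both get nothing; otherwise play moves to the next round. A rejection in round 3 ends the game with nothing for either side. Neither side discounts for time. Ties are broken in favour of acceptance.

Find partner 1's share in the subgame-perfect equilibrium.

Round 3 (partner 1 proposes): partner 2 will accept anything ≥ 0, so partner 1 offers 0 and keeps 360.
Round 2 (partner 2 proposes): rejecting gives partner 1 an expected 0.8 × 360 = 288. Partner 2 offers 288 and keeps 360 − 288 = 72.
Round 1 (partner 1 proposes): rejecting gives partner 2 an expected 0.8 × 72 = 57.6; partner 1 offers that and keeps 302.4.

302.4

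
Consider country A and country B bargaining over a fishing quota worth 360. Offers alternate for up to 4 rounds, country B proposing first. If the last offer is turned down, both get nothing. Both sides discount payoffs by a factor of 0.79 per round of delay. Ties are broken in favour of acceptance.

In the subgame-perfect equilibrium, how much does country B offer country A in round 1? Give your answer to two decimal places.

Solve by backward induction from round 4.
Round 4 (country A proposes): rejection yields 0 for country B; country A offers 0 and keeps 360.
Round 3 (country B proposes): country A can get 360 next round, worth 0.79 × 360 = 284.4 now; country B offers that and keeps 75.6.
Round 2 (country A proposes): country B can get 75.6 next round, worth 0.79 × 75.6 = 59.724 now; country A offers that and keeps 300.276.
Round 1 (country B proposes): country A can get 300.276 next round, worth 0.79 × 300.276 = 237.21804 now. Country B offers 237.21804 and keeps 360 − 237.21804 = 122.78196.

237.22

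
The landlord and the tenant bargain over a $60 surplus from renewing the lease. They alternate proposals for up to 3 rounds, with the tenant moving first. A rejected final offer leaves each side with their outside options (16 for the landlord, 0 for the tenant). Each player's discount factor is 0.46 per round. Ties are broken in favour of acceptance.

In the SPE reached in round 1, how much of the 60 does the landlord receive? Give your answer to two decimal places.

Round 3 (the tenant proposes): the landlord gets 16 if talks fail, so the tenant offers 16 and keeps 44.
Round 2 (the landlord proposes): the tenant can get 44 next round, worth 0.46 × 44 = 20.24 now, so the landlord offers 20.24, keeping 39.76.
Round 1 (the tenant proposes): the landlord can get 39.76 next round, worth 0.46 × 39.76 = 18.2896 now; the tenant offers that and keeps 41.7104.

18.29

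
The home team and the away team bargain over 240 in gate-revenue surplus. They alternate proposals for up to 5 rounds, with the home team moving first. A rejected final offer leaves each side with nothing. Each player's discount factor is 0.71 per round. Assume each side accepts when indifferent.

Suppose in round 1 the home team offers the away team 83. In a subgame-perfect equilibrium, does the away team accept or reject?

Accept

Round 5 (the home team proposes): rejection yields 0 for the away team; the home team offers 0 and keeps 240.
Round 4 (the away team proposes): the home team can get 240 next round, worth 0.71 × 240 = 170.4 now; the away team offers that and keeps 69.6.
Round 3 (the home team proposes): the away team can get 69.6 next round, worth 0.71 × 69.6 = 49.416 now; the home team offers that and keeps 190.584.
Round 2 (the away team proposes): the home team can get 190.584 next round, worth 0.71 × 190.584 = 135.31464 now, so the away team offers 135.31464, keeping 104.68536.
So by rejecting in round 1, the away team gets 104.68536 next round, worth 0.71 × 104.68536 = 74.3266056 now.
Offer 83 ≥ 74.3266056, so the away team accepts.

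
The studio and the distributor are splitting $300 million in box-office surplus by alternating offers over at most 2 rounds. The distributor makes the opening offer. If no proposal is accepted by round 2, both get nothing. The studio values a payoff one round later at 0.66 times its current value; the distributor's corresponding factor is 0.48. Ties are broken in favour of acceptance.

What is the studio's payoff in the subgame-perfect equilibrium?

198

Round 2 (the studio proposes): rejection yields 0 for the distributor; the studio offers 0 and keeps 300.
Round 1 (the distributor proposes): the studio can get 300 next round, worth 0.66 × 300 = 198 now, so the distributor offers 198, keeping 102.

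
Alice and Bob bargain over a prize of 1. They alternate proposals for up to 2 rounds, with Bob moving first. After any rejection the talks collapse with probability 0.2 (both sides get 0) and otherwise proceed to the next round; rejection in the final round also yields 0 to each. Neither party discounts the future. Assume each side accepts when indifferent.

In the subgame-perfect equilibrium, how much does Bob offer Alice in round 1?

0.8

By backward induction:
Round 2 (Alice proposes): Bob will accept anything ≥ 0, so Alice offers 0 and keeps 1.
Round 1 (Bob proposes): rejecting gives Alice an expected 0.8 × 1 = 0.8. Bob offers 0.8 and keeps 1 − 0.8 = 0.2.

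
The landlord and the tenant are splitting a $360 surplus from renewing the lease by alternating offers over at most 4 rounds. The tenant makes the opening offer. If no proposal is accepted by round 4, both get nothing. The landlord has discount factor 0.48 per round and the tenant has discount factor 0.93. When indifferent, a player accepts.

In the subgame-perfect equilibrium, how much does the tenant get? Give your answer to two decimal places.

270.77

By backward induction:
Round 4 (the landlord proposes): the tenant will accept anything ≥ 0, so the landlord offers 0 and keeps 360.
Round 3 (the tenant proposes): the landlord can get 360 next round, worth 0.48 × 360 = 172.8 now; the tenant offers that and keeps 187.2.
Round 2 (the landlord proposes): the tenant can get 187.2 next round, worth 0.93 × 187.2 = 174.096 now. The landlord offers 174.096 and keeps 360 − 174.096 = 185.904.
Round 1 (the tenant proposes): the landlord can get 185.904 next round, worth 0.48 × 185.904 = 89.23392 now, so the tenant offers 89.23392, keeping 270.76608.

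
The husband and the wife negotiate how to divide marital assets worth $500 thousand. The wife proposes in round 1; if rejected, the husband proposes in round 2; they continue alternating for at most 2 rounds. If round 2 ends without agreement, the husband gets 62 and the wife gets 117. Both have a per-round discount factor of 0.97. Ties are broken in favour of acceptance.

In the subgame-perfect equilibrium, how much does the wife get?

128.49

Round 2 (the husband proposes): the wife gets 117 if talks fail, so the husband offers 117 and keeps 383.
Round 1 (the wife proposes): the husband can get 383 next round, worth 0.97 × 383 = 371.51 now; the wife offers that and keeps 128.49.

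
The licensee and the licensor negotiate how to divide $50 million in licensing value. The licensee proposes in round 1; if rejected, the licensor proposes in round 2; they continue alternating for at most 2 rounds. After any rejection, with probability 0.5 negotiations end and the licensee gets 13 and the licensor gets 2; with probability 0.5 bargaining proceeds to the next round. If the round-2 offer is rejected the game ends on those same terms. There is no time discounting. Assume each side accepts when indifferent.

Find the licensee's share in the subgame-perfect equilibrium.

Round 2 (the licensor proposes): the licensee gets 13 if talks fail, so the licensor offers 13 and keeps 37.
Round 1 (the licensee proposes): rejecting gives the licensor an expected 0.5 × 37 + 0.5 × 2 = 19.5. The licensee offers 19.5 and keeps 50 − 19.5 = 30.5.

30.5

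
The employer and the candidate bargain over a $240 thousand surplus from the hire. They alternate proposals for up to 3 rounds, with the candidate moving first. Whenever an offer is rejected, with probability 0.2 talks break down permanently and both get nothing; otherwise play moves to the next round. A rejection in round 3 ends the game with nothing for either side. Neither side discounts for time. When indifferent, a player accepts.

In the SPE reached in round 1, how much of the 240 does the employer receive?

By backward induction:
Round 3 (the candidate proposes): the employer will accept anything ≥ 0, so the candidate offers 0 and keeps 240.
Round 2 (the employer proposes): rejecting gives the candidate an expected 0.8 × 240 = 192. The employer offers 192 and keeps 240 − 192 = 48.
Round 1 (the candidate proposes): rejecting gives the employer an expected 0.8 × 48 = 38.4; the candidate offers that and keeps 201.6.

38.4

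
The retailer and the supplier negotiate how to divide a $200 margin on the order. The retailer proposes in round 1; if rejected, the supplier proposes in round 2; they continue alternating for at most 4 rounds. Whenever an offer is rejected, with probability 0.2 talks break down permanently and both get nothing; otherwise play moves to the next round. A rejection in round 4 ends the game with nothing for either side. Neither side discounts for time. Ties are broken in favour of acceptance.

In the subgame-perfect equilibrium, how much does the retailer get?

65.6

Round 4 (the supplier proposes): rejection yields 0 for the retailer; the supplier offers 0 and keeps 200.
Round 3 (the retailer proposes): rejecting gives the supplier an expected 0.8 × 200 = 160. The retailer offers 160 and keeps 200 − 160 = 40.
Round 2 (the supplier proposes): rejecting gives the retailer an expected 0.8 × 40 = 32; the supplier offers that and keeps 168.
Round 1 (the retailer proposes): rejecting gives the supplier an expected 0.8 × 168 = 134.4, so the retailer offers 134.4, keeping 65.6.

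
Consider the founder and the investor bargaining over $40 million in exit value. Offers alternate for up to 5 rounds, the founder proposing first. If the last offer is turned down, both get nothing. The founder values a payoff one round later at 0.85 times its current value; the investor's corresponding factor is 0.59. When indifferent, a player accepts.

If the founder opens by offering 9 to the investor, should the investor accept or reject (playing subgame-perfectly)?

Accept

Round 5 (the founder proposes): rejection yields 0 for the investor; the founder offers 0 and keeps 40.
Round 4 (the investor proposes): the founder can get 40 next round, worth 0.85 × 40 = 34 now; the investor offers that and keeps 6.
Round 3 (the founder proposes): the investor can get 6 next round, worth 0.59 × 6 = 3.54 now. The founder offers 3.54 and keeps 40 − 3.54 = 36.46.
Round 2 (the investor proposes): the founder can get 36.46 next round, worth 0.85 × 36.46 = 30.991 now; the investor offers that and keeps 9.009.
So by rejecting in round 1, the investor gets 9.009 next round, worth 0.59 × 9.009 = 5.31531 now.
Offer 9 ≥ 5.31531, so the investor accepts.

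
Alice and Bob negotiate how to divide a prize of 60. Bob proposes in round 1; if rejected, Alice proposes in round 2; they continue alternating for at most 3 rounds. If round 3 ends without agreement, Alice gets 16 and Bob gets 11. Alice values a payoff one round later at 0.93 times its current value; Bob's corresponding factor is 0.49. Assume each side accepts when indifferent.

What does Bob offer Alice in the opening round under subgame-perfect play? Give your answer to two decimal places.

Round 3 (Bob proposes): Alice gets 16 if talks fail, so Bob offers 16 and keeps 44.
Round 2 (Alice proposes): Bob can get 44 next round, worth 0.49 × 44 = 21.56 now, so Alice offers 21.56, keeping 38.44.
Round 1 (Bob proposes): Alice can get 38.44 next round, worth 0.93 × 38.44 = 35.7492 now, so Bob offers 35.7492, keeping 24.2508.

35.75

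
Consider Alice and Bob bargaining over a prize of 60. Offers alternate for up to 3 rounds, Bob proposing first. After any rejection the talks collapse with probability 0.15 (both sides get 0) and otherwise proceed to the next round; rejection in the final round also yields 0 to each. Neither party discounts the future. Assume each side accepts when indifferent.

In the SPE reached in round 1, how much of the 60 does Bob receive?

52.35

Round 3 (Bob proposes): Alice will accept anything ≥ 0, so Bob offers 0 and keeps 60.
Round 2 (Alice proposes): rejecting gives Bob an expected 0.85 × 60 = 51; Alice offers that and keeps 9.
Round 1 (Bob proposes): rejecting gives Alice an expected 0.85 × 9 = 7.65. Bob offers 7.65 and keeps 60 − 7.65 = 52.35.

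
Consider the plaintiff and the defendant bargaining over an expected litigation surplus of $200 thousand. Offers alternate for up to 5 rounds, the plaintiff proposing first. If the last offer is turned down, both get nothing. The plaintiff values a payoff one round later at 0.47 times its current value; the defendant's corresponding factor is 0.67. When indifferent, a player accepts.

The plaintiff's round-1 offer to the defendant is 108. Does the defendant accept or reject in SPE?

Round 5 (the plaintiff proposes): rejection yields 0 for the defendant; the plaintiff offers 0 and keeps 200.
Round 4 (the defendant proposes): the plaintiff can get 200 next round, worth 0.47 × 200 = 94 now, so the defendant offers 94, keeping 106.
Round 3 (the plaintiff proposes): the defendant can get 106 next round, worth 0.67 × 106 = 71.02 now; the plaintiff offers that and keeps 128.98.
Round 2 (the defendant proposes): the plaintiff can get 128.98 next round, worth 0.47 × 128.98 = 60.6206 now; the defendant offers that and keeps 139.3794.
So by rejecting in round 1, the defendant gets 139.3794 next round, worth 0.67 × 139.3794 = 93.384198 now.
Offer 108 ≥ 93.384198, so the defendant accepts.

Accept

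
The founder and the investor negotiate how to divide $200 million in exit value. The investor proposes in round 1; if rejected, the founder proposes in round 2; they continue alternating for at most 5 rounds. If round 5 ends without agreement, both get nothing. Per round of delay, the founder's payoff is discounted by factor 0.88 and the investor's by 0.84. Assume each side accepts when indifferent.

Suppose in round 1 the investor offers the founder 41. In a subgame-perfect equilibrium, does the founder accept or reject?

Round 5 (the investor proposes): rejection yields 0 for the founder; the investor offers 0 and keeps 200.
Round 4 (the founder proposes): the investor can get 200 next round, worth 0.84 × 200 = 168 now; the founder offers that and keeps 32.
Round 3 (the investor proposes): the founder can get 32 next round, worth 0.88 × 32 = 28.16 now, so the investor offers 28.16, keeping 171.84.
Round 2 (the founder proposes): the investor can get 171.84 next round, worth 0.84 × 171.84 = 144.3456 now, so the founder offers 144.3456, keeping 55.6544.
So by rejecting in round 1, the founder gets 55.6544 next round, worth 0.88 × 55.6544 = 48.975872 now.
Offer 41 < 48.975872, so the founder rejects.

Reject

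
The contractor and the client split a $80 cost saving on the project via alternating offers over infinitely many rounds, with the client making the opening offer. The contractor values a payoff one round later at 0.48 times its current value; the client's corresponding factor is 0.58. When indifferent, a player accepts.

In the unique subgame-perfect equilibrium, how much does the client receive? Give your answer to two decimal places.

In a stationary SPE each proposer offers the other exactly their discounted continuation value.
If the client keeps x when proposing and the contractor keeps y when proposing, then x = 80 − 0.48y and y = 80 − 0.58x.
Solving: x = 80(1 − 0.48) / (1 − 0.58·0.48) = 41.6 / 0.7216 ≈ 57.6497.
The contractor gets 80 − 57.6497 ≈ 22.3503.

57.65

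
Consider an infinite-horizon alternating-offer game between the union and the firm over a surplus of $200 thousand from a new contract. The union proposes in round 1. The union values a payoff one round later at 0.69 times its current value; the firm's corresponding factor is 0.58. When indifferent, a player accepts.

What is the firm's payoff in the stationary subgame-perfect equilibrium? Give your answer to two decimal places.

59.95

In a stationary SPE each proposer offers the other exactly their discounted continuation value.
If the union keeps x when proposing and the firm keeps y when proposing, then x = 200 − 0.58y and y = 200 − 0.69x.
Solving: x = 200(1 − 0.58) / (1 − 0.69·0.58) = 84 / 0.5998 ≈ 140.0467.
The firm gets 200 − 140.0467 ≈ 59.9533.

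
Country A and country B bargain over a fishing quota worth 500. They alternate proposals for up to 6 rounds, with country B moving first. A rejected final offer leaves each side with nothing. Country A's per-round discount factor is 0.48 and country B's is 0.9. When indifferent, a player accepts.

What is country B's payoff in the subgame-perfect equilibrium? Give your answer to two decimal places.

420.84

Round 6 (country A proposes): rejection yields 0 for country B; country A offers 0 and keeps 500.
Round 5 (country B proposes): country A can get 500 next round, worth 0.48 × 500 = 240 now, so country B offers 240, keeping 260.
Round 4 (country A proposes): country B can get 260 next round, worth 0.9 × 260 = 234 now; country A offers that and keeps 266.
Round 3 (country B proposes): country A can get 266 next round, worth 0.48 × 266 = 127.68 now; country B offers that and keeps 372.32.
Round 2 (country A proposes): country B can get 372.32 next round, worth 0.9 × 372.32 = 335.088 now; country A offers that and keeps 164.912.
Round 1 (country B proposes): country A can get 164.912 next round, worth 0.48 × 164.912 = 79.15776 now. Country B offers 79.15776 and keeps 500 − 79.15776 = 420.84224.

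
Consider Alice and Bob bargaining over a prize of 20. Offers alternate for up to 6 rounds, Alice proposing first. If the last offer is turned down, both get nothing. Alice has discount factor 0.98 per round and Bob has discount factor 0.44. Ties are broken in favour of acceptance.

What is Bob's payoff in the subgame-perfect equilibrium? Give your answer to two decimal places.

By backward induction:
Round 6 (Bob proposes): Alice will accept anything ≥ 0, so Bob offers 0 and keeps 20.
Round 5 (Alice proposes): Bob can get 20 next round, worth 0.44 × 20 = 8.8 now; Alice offers that and keeps 11.2.
Round 4 (Bob proposes): Alice can get 11.2 next round, worth 0.98 × 11.2 = 10.976 now. Bob offers 10.976 and keeps 20 − 10.976 = 9.024.
Round 3 (Alice proposes): Bob can get 9.024 next round, worth 0.44 × 9.024 = 3.97056 now. Alice offers 3.97056 and keeps 20 − 3.97056 = 16.02944.
Round 2 (Bob proposes): Alice can get 16.02944 next round, worth 0.98 × 16.02944 = 15.7088512 now. Bob offers 15.7088512 and keeps 20 − 15.7088512 = 4.2911488.
Round 1 (Alice proposes): Bob can get 4.2911488 next round, worth 0.44 × 4.2911488 = 1.888105472 now, so Alice offers 1.888105472, keeping 18.111894528.

1.89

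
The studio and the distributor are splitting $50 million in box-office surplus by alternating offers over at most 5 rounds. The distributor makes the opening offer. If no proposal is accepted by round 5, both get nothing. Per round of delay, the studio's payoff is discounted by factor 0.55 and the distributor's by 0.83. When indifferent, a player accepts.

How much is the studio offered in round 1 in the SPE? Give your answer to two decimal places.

Round 5 (the distributor proposes): the studio will accept anything ≥ 0, so the distributor offers 0 and keeps 50.
Round 4 (the studio proposes): the distributor can get 50 next round, worth 0.83 × 50 = 41.5 now, so the studio offers 41.5, keeping 8.5.
Round 3 (the distributor proposes): the studio can get 8.5 next round, worth 0.55 × 8.5 = 4.675 now. The distributor offers 4.675 and keeps 50 − 4.675 = 45.325.
Round 2 (the studio proposes): the distributor can get 45.325 next round, worth 0.83 × 45.325 = 37.61975 now; the studio offers that and keeps 12.38025.
Round 1 (the distributor proposes): the studio can get 12.38025 next round, worth 0.55 × 12.38025 = 6.8091375 now. The distributor offers 6.8091375 and keeps 50 − 6.8091375 = 43.1908625.

6.81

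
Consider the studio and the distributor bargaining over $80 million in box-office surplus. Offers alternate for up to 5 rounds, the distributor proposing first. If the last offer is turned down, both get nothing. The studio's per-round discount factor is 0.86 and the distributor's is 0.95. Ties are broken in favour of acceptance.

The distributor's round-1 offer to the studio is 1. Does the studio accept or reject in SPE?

Reject

Round 5 (the distributor proposes): the studio will accept anything ≥ 0, so the distributor offers 0 and keeps 80.
Round 4 (the studio proposes): the distributor can get 80 next round, worth 0.95 × 80 = 76 now; the studio offers that and keeps 4.
Round 3 (the distributor proposes): the studio can get 4 next round, worth 0.86 × 4 = 3.44 now; the distributor offers that and keeps 76.56.
Round 2 (the studio proposes): the distributor can get 76.56 next round, worth 0.95 × 76.56 = 72.732 now. The studio offers 72.732 and keeps 80 − 72.732 = 7.268.
So by rejecting in round 1, the studio gets 7.268 next round, worth 0.86 × 7.268 = 6.25048 now.
Offer 1 < 6.25048, so the studio rejects.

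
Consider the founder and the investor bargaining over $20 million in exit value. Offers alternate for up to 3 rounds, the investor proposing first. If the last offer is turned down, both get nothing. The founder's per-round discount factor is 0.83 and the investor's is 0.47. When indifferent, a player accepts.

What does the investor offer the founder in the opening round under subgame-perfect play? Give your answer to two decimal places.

8.80

Round 3 (the investor proposes): the founder will accept anything ≥ 0, so the investor offers 0 and keeps 20.
Round 2 (the founder proposes): the investor can get 20 next round, worth 0.47 × 20 = 9.4 now, so the founder offers 9.4, keeping 10.6.
Round 1 (the investor proposes): the founder can get 10.6 next round, worth 0.83 × 10.6 = 8.798 now; the investor offers that and keeps 11.202.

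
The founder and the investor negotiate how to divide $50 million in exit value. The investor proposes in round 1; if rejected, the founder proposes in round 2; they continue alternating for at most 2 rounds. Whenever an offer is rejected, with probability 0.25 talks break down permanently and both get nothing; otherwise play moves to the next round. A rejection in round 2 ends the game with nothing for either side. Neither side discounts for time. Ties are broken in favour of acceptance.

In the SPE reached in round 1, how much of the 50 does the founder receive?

Round 2 (the founder proposes): the investor will accept anything ≥ 0, so the founder offers 0 and keeps 50.
Round 1 (the investor proposes): rejecting gives the founder an expected 0.75 × 50 = 37.5. The investor offers 37.5 and keeps 50 − 37.5 = 12.5.

37.5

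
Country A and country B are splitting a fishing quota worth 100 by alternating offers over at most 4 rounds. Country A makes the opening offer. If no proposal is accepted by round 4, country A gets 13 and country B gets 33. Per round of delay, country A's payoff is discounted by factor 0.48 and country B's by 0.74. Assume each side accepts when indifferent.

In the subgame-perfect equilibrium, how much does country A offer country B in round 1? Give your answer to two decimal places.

Round 4 (country B proposes): country A gets 13 if talks fail, so country B offers 13 and keeps 87.
Round 3 (country A proposes): country B can get 87 next round, worth 0.74 × 87 = 64.38 now, so country A offers 64.38, keeping 35.62.
Round 2 (country B proposes): country A can get 35.62 next round, worth 0.48 × 35.62 = 17.0976 now; country B offers that and keeps 82.9024.
Round 1 (country A proposes): country B can get 82.9024 next round, worth 0.74 × 82.9024 = 61.347776 now; country A offers that and keeps 38.652224.

61.35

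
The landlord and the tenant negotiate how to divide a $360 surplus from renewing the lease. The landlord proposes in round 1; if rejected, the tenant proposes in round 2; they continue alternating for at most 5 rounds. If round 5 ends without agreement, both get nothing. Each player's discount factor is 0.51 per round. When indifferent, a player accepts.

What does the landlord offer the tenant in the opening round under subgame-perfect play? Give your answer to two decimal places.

Round 5 (the landlord proposes): rejection yields 0 for the tenant; the landlord offers 0 and keeps 360.
Round 4 (the tenant proposes): the landlord can get 360 next round, worth 0.51 × 360 = 183.6 now. The tenant offers 183.6 and keeps 360 − 183.6 = 176.4.
Round 3 (the landlord proposes): the tenant can get 176.4 next round, worth 0.51 × 176.4 = 89.964 now; the landlord offers that and keeps 270.036.
Round 2 (the tenant proposes): the landlord can get 270.036 next round, worth 0.51 × 270.036 = 137.71836 now, so the tenant offers 137.71836, keeping 222.28164.
Round 1 (the landlord proposes): the tenant can get 222.28164 next round, worth 0.51 × 222.28164 = 113.3636364 now. The landlord offers 113.3636364 and keeps 360 − 113.3636364 = 246.6363636.

113.36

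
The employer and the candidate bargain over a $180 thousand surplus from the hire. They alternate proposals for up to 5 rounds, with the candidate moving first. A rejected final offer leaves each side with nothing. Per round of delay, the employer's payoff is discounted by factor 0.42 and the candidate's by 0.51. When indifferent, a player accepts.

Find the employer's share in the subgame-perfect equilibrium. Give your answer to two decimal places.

44.98

Round 5 (the candidate proposes): rejection yields 0 for the employer; the candidate offers 0 and keeps 180.
Round 4 (the employer proposes): the candidate can get 180 next round, worth 0.51 × 180 = 91.8 now; the employer offers that and keeps 88.2.
Round 3 (the candidate proposes): the employer can get 88.2 next round, worth 0.42 × 88.2 = 37.044 now; the candidate offers that and keeps 142.956.
Round 2 (the employer proposes): the candidate can get 142.956 next round, worth 0.51 × 142.956 = 72.90756 now. The employer offers 72.90756 and keeps 180 − 72.90756 = 107.09244.
Round 1 (the candidate proposes): the employer can get 107.09244 next round, worth 0.42 × 107.09244 = 44.9788248 now; the candidate offers that and keeps 135.0211752.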